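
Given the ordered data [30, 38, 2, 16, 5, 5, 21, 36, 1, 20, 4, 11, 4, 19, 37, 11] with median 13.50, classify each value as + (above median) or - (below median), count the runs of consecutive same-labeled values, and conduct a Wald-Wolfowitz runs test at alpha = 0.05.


Step 1: Compute median = 13.50; label A = above, B = below.
Labels in order: AABABBAABABBBAAB  (n_A = 8, n_B = 8)
Step 2: Count runs R = 10.
Step 3: Under H0 (random ordering), E[R] = 2*n_A*n_B/(n_A+n_B) + 1 = 2*8*8/16 + 1 = 9.0000.
        Var[R] = 2*n_A*n_B*(2*n_A*n_B - n_A - n_B) / ((n_A+n_B)^2 * (n_A+n_B-1)) = 14336/3840 = 3.7333.
        SD[R] = 1.9322.
Step 4: Continuity-corrected z = (R - 0.5 - E[R]) / SD[R] = (10 - 0.5 - 9.0000) / 1.9322 = 0.2588.
Step 5: Two-sided p-value via normal approximation = 2*(1 - Phi(|z|)) = 0.795809.
Step 6: alpha = 0.05. fail to reject H0.

R = 10, z = 0.2588, p = 0.795809, fail to reject H0.


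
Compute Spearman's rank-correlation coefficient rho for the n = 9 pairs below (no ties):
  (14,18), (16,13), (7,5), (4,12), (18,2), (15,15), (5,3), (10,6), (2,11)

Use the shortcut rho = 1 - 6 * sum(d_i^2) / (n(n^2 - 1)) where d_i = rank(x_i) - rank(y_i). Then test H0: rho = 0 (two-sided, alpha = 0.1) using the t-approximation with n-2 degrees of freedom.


Step 1: Rank x and y separately (midranks; no ties here).
rank(x): 14->6, 16->8, 7->4, 4->2, 18->9, 15->7, 5->3, 10->5, 2->1
rank(y): 18->9, 13->7, 5->3, 12->6, 2->1, 15->8, 3->2, 6->4, 11->5
Step 2: d_i = R_x(i) - R_y(i); compute d_i^2.
  (6-9)^2=9, (8-7)^2=1, (4-3)^2=1, (2-6)^2=16, (9-1)^2=64, (7-8)^2=1, (3-2)^2=1, (5-4)^2=1, (1-5)^2=16
sum(d^2) = 110.
Step 3: rho = 1 - 6*110 / (9*(9^2 - 1)) = 1 - 660/720 = 0.083333.
Step 4: Under H0, t = rho * sqrt((n-2)/(1-rho^2)) = 0.2212 ~ t(7).
Step 5: Two-sided p-value from the t-distribution with 7 df = 0.831214.
Step 6: alpha = 0.1. fail to reject H0.

rho = 0.0833, p = 0.831214, fail to reject H0 at alpha = 0.1.


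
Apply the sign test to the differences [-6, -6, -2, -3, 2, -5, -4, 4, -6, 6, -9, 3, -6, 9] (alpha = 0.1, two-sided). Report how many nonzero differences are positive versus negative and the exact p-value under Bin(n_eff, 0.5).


Step 1: Discard zero differences. Original n = 14; n_eff = number of nonzero differences = 14.
Nonzero differences (with sign): -6, -6, -2, -3, +2, -5, -4, +4, -6, +6, -9, +3, -6, +9
Step 2: Count signs: positive = 5, negative = 9.
Step 3: Under H0: P(positive) = 0.5, so the number of positives S ~ Bin(14, 0.5).
Step 4: Two-sided exact p-value = sum of Bin(14,0.5) probabilities at or below the observed probability = 0.423950.
Step 5: alpha = 0.1. fail to reject H0.

n_eff = 14, pos = 5, neg = 9, p = 0.423950, fail to reject H0.


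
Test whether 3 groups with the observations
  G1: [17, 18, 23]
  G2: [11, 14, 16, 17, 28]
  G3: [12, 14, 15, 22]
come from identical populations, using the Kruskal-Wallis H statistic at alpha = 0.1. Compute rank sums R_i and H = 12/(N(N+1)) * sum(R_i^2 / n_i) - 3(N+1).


Step 1: Combine all N = 12 observations and assign midranks.
sorted (value, group, rank): (11,G2,1), (12,G3,2), (14,G2,3.5), (14,G3,3.5), (15,G3,5), (16,G2,6), (17,G1,7.5), (17,G2,7.5), (18,G1,9), (22,G3,10), (23,G1,11), (28,G2,12)
Step 2: Sum ranks within each group.
R_1 = 27.5 (n_1 = 3)
R_2 = 30 (n_2 = 5)
R_3 = 20.5 (n_3 = 4)
Step 3: H = 12/(N(N+1)) * sum(R_i^2/n_i) - 3(N+1)
     = 12/(12*13) * (27.5^2/3 + 30^2/5 + 20.5^2/4) - 3*13
     = 0.076923 * 537.146 - 39
     = 2.318910.
Step 4: Ties present; correction factor C = 1 - 12/(12^3 - 12) = 0.993007. Corrected H = 2.318910 / 0.993007 = 2.335241.
Step 5: Under H0, H ~ chi^2(2); p-value = 0.311106.
Step 6: alpha = 0.1. fail to reject H0.

H = 2.3352, df = 2, p = 0.311106, fail to reject H0.


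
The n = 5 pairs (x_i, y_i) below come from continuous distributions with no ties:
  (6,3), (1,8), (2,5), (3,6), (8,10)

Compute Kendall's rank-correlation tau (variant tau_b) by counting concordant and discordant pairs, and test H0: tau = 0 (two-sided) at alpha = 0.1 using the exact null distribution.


Step 1: Enumerate the 10 unordered pairs (i,j) with i<j and classify each by sign(x_j-x_i) * sign(y_j-y_i).
  (1,2):dx=-5,dy=+5->D; (1,3):dx=-4,dy=+2->D; (1,4):dx=-3,dy=+3->D; (1,5):dx=+2,dy=+7->C
  (2,3):dx=+1,dy=-3->D; (2,4):dx=+2,dy=-2->D; (2,5):dx=+7,dy=+2->C; (3,4):dx=+1,dy=+1->C
  (3,5):dx=+6,dy=+5->C; (4,5):dx=+5,dy=+4->C
Step 2: C = 5, D = 5, total pairs = 10.
Step 3: tau = (C - D)/(n(n-1)/2) = (5 - 5)/10 = 0.000000.
Step 4: Exact two-sided p-value (enumerate n! = 120 permutations of y under H0): p = 1.000000.
Step 5: alpha = 0.1. fail to reject H0.

tau_b = 0.0000 (C=5, D=5), p = 1.000000, fail to reject H0.


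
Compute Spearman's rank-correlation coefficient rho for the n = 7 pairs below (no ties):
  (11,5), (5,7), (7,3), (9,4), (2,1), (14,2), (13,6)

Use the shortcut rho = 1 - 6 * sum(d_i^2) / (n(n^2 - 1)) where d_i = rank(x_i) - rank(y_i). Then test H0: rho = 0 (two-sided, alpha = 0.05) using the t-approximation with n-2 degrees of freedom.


Step 1: Rank x and y separately (midranks; no ties here).
rank(x): 11->5, 5->2, 7->3, 9->4, 2->1, 14->7, 13->6
rank(y): 5->5, 7->7, 3->3, 4->4, 1->1, 2->2, 6->6
Step 2: d_i = R_x(i) - R_y(i); compute d_i^2.
  (5-5)^2=0, (2-7)^2=25, (3-3)^2=0, (4-4)^2=0, (1-1)^2=0, (7-2)^2=25, (6-6)^2=0
sum(d^2) = 50.
Step 3: rho = 1 - 6*50 / (7*(7^2 - 1)) = 1 - 300/336 = 0.107143.
Step 4: Under H0, t = rho * sqrt((n-2)/(1-rho^2)) = 0.2410 ~ t(5).
Step 5: Two-sided p-value from the t-distribution with 5 df = 0.819151.
Step 6: alpha = 0.05. fail to reject H0.

rho = 0.1071, p = 0.819151, fail to reject H0 at alpha = 0.05.


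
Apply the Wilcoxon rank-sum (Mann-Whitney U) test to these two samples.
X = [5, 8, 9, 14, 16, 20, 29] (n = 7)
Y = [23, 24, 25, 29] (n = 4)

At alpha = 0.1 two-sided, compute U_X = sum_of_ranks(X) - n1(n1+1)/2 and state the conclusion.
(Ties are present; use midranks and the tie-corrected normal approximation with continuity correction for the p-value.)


Step 1: Combine and sort all 11 observations; assign midranks.
sorted (value, group): (5,X), (8,X), (9,X), (14,X), (16,X), (20,X), (23,Y), (24,Y), (25,Y), (29,X), (29,Y)
ranks: 5->1, 8->2, 9->3, 14->4, 16->5, 20->6, 23->7, 24->8, 25->9, 29->10.5, 29->10.5
Step 2: Rank sum for X: R1 = 1 + 2 + 3 + 4 + 5 + 6 + 10.5 = 31.5.
Step 3: U_X = R1 - n1(n1+1)/2 = 31.5 - 7*8/2 = 31.5 - 28 = 3.5.
       U_Y = n1*n2 - U_X = 28 - 3.5 = 24.5.
Step 4: Ties are present, so use the tie-corrected normal approximation (with continuity correction) for the p-value.
Step 5: p-value = 0.058207; compare to alpha = 0.1. reject H0.

U_X = 3.5, p = 0.058207, reject H0 at alpha = 0.1.


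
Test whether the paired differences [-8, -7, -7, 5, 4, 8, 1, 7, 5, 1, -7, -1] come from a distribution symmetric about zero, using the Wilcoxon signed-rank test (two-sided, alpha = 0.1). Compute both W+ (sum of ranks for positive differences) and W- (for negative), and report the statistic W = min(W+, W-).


Step 1: Drop any zero differences (none here) and take |d_i|.
|d| = [8, 7, 7, 5, 4, 8, 1, 7, 5, 1, 7, 1]
Step 2: Midrank |d_i| (ties get averaged ranks).
ranks: |8|->11.5, |7|->8.5, |7|->8.5, |5|->5.5, |4|->4, |8|->11.5, |1|->2, |7|->8.5, |5|->5.5, |1|->2, |7|->8.5, |1|->2
Step 3: Attach original signs; sum ranks with positive sign and with negative sign.
W+ = 5.5 + 4 + 11.5 + 2 + 8.5 + 5.5 + 2 = 39
W- = 11.5 + 8.5 + 8.5 + 8.5 + 2 = 39
(Check: W+ + W- = 78 should equal n(n+1)/2 = 78.)
Step 4: Test statistic W = min(W+, W-) = 39.
Step 5: Ties in |d|, so use the tie-corrected normal approximation.
        E[W] = n(n+1)/4 = 12*13/4 = 39.
        Tie groups: |d|=1 (t=3), |d|=5 (t=2), |d|=7 (t=4), |d|=8 (t=2); sum(t^3 - t) = 96.
        Var[W] = n(n+1)(2n+1)/24 - sum(t^3-t)/48 = 3900/24 - 96/48 = 160.5.
        z = (W - E[W]) / sqrt(Var[W]) = (39 - 39) / 12.6689 = 0.0000.
        Two-sided p = 2*Phi(z) = 1.000000.
Step 6: alpha = 0.1. fail to reject H0.

W+ = 39, W- = 39, W = min = 39, p = 1.000000, fail to reject H0.


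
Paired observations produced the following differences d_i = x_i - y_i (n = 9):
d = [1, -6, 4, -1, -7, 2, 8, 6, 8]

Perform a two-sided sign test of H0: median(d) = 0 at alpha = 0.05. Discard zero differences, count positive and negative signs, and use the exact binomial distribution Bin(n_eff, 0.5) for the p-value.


Step 1: Discard zero differences. Original n = 9; n_eff = number of nonzero differences = 9.
Nonzero differences (with sign): +1, -6, +4, -1, -7, +2, +8, +6, +8
Step 2: Count signs: positive = 6, negative = 3.
Step 3: Under H0: P(positive) = 0.5, so the number of positives S ~ Bin(9, 0.5).
Step 4: Two-sided exact p-value = sum of Bin(9,0.5) probabilities at or below the observed probability = 0.507812.
Step 5: alpha = 0.05. fail to reject H0.

n_eff = 9, pos = 6, neg = 3, p = 0.507812, fail to reject H0.


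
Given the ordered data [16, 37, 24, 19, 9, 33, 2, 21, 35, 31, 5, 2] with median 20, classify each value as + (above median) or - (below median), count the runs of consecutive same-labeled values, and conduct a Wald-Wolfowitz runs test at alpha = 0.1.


Step 1: Compute median = 20; label A = above, B = below.
Labels in order: BAABBABAAABB  (n_A = 6, n_B = 6)
Step 2: Count runs R = 7.
Step 3: Under H0 (random ordering), E[R] = 2*n_A*n_B/(n_A+n_B) + 1 = 2*6*6/12 + 1 = 7.0000.
        Var[R] = 2*n_A*n_B*(2*n_A*n_B - n_A - n_B) / ((n_A+n_B)^2 * (n_A+n_B-1)) = 4320/1584 = 2.7273.
        SD[R] = 1.6514.
Step 4: R = E[R], so z = 0 with no continuity correction.
Step 5: Two-sided p-value via normal approximation = 2*(1 - Phi(|z|)) = 1.000000.
Step 6: alpha = 0.1. fail to reject H0.

R = 7, z = 0.0000, p = 1.000000, fail to reject H0.


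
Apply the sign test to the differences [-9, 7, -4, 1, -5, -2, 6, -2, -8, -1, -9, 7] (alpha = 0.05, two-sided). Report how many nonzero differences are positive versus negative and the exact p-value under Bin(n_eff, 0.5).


Step 1: Discard zero differences. Original n = 12; n_eff = number of nonzero differences = 12.
Nonzero differences (with sign): -9, +7, -4, +1, -5, -2, +6, -2, -8, -1, -9, +7
Step 2: Count signs: positive = 4, negative = 8.
Step 3: Under H0: P(positive) = 0.5, so the number of positives S ~ Bin(12, 0.5).
Step 4: Two-sided exact p-value = sum of Bin(12,0.5) probabilities at or below the observed probability = 0.387695.
Step 5: alpha = 0.05. fail to reject H0.

n_eff = 12, pos = 4, neg = 8, p = 0.387695, fail to reject H0.


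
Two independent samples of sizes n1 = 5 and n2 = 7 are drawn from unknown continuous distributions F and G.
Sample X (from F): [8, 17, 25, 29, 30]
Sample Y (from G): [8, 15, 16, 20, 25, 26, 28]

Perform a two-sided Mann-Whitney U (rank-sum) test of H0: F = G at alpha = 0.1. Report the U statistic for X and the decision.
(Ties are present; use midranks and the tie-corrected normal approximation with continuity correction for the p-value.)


Step 1: Combine and sort all 12 observations; assign midranks.
sorted (value, group): (8,X), (8,Y), (15,Y), (16,Y), (17,X), (20,Y), (25,X), (25,Y), (26,Y), (28,Y), (29,X), (30,X)
ranks: 8->1.5, 8->1.5, 15->3, 16->4, 17->5, 20->6, 25->7.5, 25->7.5, 26->9, 28->10, 29->11, 30->12
Step 2: Rank sum for X: R1 = 1.5 + 5 + 7.5 + 11 + 12 = 37.
Step 3: U_X = R1 - n1(n1+1)/2 = 37 - 5*6/2 = 37 - 15 = 22.
       U_Y = n1*n2 - U_X = 35 - 22 = 13.
Step 4: Ties are present, so use the tie-corrected normal approximation (with continuity correction) for the p-value.
Step 5: p-value = 0.514478; compare to alpha = 0.1. fail to reject H0.

U_X = 22, p = 0.514478, fail to reject H0 at alpha = 0.1.


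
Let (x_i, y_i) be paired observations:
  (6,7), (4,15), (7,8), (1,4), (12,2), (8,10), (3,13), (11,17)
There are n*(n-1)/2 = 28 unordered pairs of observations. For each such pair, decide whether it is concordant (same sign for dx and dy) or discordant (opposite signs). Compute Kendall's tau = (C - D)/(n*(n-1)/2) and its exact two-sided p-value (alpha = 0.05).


Step 1: Enumerate the 28 unordered pairs (i,j) with i<j and classify each by sign(x_j-x_i) * sign(y_j-y_i).
  (1,2):dx=-2,dy=+8->D; (1,3):dx=+1,dy=+1->C; (1,4):dx=-5,dy=-3->C; (1,5):dx=+6,dy=-5->D
  (1,6):dx=+2,dy=+3->C; (1,7):dx=-3,dy=+6->D; (1,8):dx=+5,dy=+10->C; (2,3):dx=+3,dy=-7->D
  (2,4):dx=-3,dy=-11->C; (2,5):dx=+8,dy=-13->D; (2,6):dx=+4,dy=-5->D; (2,7):dx=-1,dy=-2->C
  (2,8):dx=+7,dy=+2->C; (3,4):dx=-6,dy=-4->C; (3,5):dx=+5,dy=-6->D; (3,6):dx=+1,dy=+2->C
  (3,7):dx=-4,dy=+5->D; (3,8):dx=+4,dy=+9->C; (4,5):dx=+11,dy=-2->D; (4,6):dx=+7,dy=+6->C
  (4,7):dx=+2,dy=+9->C; (4,8):dx=+10,dy=+13->C; (5,6):dx=-4,dy=+8->D; (5,7):dx=-9,dy=+11->D
  (5,8):dx=-1,dy=+15->D; (6,7):dx=-5,dy=+3->D; (6,8):dx=+3,dy=+7->C; (7,8):dx=+8,dy=+4->C
Step 2: C = 15, D = 13, total pairs = 28.
Step 3: tau = (C - D)/(n(n-1)/2) = (15 - 13)/28 = 0.071429.
Step 4: Exact two-sided p-value (enumerate n! = 40320 permutations of y under H0): p = 0.904861.
Step 5: alpha = 0.05. fail to reject H0.

tau_b = 0.0714 (C=15, D=13), p = 0.904861, fail to reject H0.


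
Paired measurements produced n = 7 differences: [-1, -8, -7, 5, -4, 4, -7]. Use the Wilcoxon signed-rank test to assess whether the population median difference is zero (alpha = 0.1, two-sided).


Step 1: Drop any zero differences (none here) and take |d_i|.
|d| = [1, 8, 7, 5, 4, 4, 7]
Step 2: Midrank |d_i| (ties get averaged ranks).
ranks: |1|->1, |8|->7, |7|->5.5, |5|->4, |4|->2.5, |4|->2.5, |7|->5.5
Step 3: Attach original signs; sum ranks with positive sign and with negative sign.
W+ = 4 + 2.5 = 6.5
W- = 1 + 7 + 5.5 + 2.5 + 5.5 = 21.5
(Check: W+ + W- = 28 should equal n(n+1)/2 = 28.)
Step 4: Test statistic W = min(W+, W-) = 6.5.
Step 5: Ties in |d|, so use the tie-corrected normal approximation.
        E[W] = n(n+1)/4 = 7*8/4 = 14.
        Tie groups: |d|=4 (t=2), |d|=7 (t=2); sum(t^3 - t) = 12.
        Var[W] = n(n+1)(2n+1)/24 - sum(t^3-t)/48 = 840/24 - 12/48 = 34.75.
        z = (W - E[W]) / sqrt(Var[W]) = (6.5 - 14) / 5.8949 = -1.2723.
        Two-sided p = 2*Phi(z) = 0.203272.
Step 6: alpha = 0.1. fail to reject H0.

W+ = 6.5, W- = 21.5, W = min = 6.5, p = 0.203272, fail to reject H0.


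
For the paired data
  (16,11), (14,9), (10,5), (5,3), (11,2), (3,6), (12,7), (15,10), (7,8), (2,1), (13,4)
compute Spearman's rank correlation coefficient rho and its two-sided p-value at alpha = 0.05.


Step 1: Rank x and y separately (midranks; no ties here).
rank(x): 16->11, 14->9, 10->5, 5->3, 11->6, 3->2, 12->7, 15->10, 7->4, 2->1, 13->8
rank(y): 11->11, 9->9, 5->5, 3->3, 2->2, 6->6, 7->7, 10->10, 8->8, 1->1, 4->4
Step 2: d_i = R_x(i) - R_y(i); compute d_i^2.
  (11-11)^2=0, (9-9)^2=0, (5-5)^2=0, (3-3)^2=0, (6-2)^2=16, (2-6)^2=16, (7-7)^2=0, (10-10)^2=0, (4-8)^2=16, (1-1)^2=0, (8-4)^2=16
sum(d^2) = 64.
Step 3: rho = 1 - 6*64 / (11*(11^2 - 1)) = 1 - 384/1320 = 0.709091.
Step 4: Under H0, t = rho * sqrt((n-2)/(1-rho^2)) = 3.0169 ~ t(9).
Step 5: Two-sided p-value from the t-distribution with 9 df = 0.014552.
Step 6: alpha = 0.05. reject H0.

rho = 0.7091, p = 0.014552, reject H0 at alpha = 0.05.


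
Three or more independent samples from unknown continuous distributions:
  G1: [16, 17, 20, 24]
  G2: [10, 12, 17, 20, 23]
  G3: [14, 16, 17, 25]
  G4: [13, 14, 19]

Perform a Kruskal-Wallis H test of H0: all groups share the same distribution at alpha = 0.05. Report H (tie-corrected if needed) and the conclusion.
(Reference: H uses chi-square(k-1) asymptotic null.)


Step 1: Combine all N = 16 observations and assign midranks.
sorted (value, group, rank): (10,G2,1), (12,G2,2), (13,G4,3), (14,G3,4.5), (14,G4,4.5), (16,G1,6.5), (16,G3,6.5), (17,G1,9), (17,G2,9), (17,G3,9), (19,G4,11), (20,G1,12.5), (20,G2,12.5), (23,G2,14), (24,G1,15), (25,G3,16)
Step 2: Sum ranks within each group.
R_1 = 43 (n_1 = 4)
R_2 = 38.5 (n_2 = 5)
R_3 = 36 (n_3 = 4)
R_4 = 18.5 (n_4 = 3)
Step 3: H = 12/(N(N+1)) * sum(R_i^2/n_i) - 3(N+1)
     = 12/(16*17) * (43^2/4 + 38.5^2/5 + 36^2/4 + 18.5^2/3) - 3*17
     = 0.044118 * 1196.78 - 51
     = 1.799265.
Step 4: Ties present; correction factor C = 1 - 42/(16^3 - 16) = 0.989706. Corrected H = 1.799265 / 0.989706 = 1.817979.
Step 5: Under H0, H ~ chi^2(3); p-value = 0.611030.
Step 6: alpha = 0.05. fail to reject H0.

H = 1.8180, df = 3, p = 0.611030, fail to reject H0.


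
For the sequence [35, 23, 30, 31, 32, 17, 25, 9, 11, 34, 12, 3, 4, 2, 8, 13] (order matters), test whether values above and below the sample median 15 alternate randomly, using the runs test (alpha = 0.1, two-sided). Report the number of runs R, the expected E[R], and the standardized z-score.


Step 1: Compute median = 15; label A = above, B = below.
Labels in order: AAAAAAABBABBBBBB  (n_A = 8, n_B = 8)
Step 2: Count runs R = 4.
Step 3: Under H0 (random ordering), E[R] = 2*n_A*n_B/(n_A+n_B) + 1 = 2*8*8/16 + 1 = 9.0000.
        Var[R] = 2*n_A*n_B*(2*n_A*n_B - n_A - n_B) / ((n_A+n_B)^2 * (n_A+n_B-1)) = 14336/3840 = 3.7333.
        SD[R] = 1.9322.
Step 4: Continuity-corrected z = (R + 0.5 - E[R]) / SD[R] = (4 + 0.5 - 9.0000) / 1.9322 = -2.3290.
Step 5: Two-sided p-value via normal approximation = 2*(1 - Phi(|z|)) = 0.019861.
Step 6: alpha = 0.1. reject H0.

R = 4, z = -2.3290, p = 0.019861, reject H0.


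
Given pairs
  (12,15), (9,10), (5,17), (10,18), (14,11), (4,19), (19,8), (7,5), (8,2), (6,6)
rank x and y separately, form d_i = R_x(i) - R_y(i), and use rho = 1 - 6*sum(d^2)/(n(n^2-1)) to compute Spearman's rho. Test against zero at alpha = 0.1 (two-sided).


Step 1: Rank x and y separately (midranks; no ties here).
rank(x): 12->8, 9->6, 5->2, 10->7, 14->9, 4->1, 19->10, 7->4, 8->5, 6->3
rank(y): 15->7, 10->5, 17->8, 18->9, 11->6, 19->10, 8->4, 5->2, 2->1, 6->3
Step 2: d_i = R_x(i) - R_y(i); compute d_i^2.
  (8-7)^2=1, (6-5)^2=1, (2-8)^2=36, (7-9)^2=4, (9-6)^2=9, (1-10)^2=81, (10-4)^2=36, (4-2)^2=4, (5-1)^2=16, (3-3)^2=0
sum(d^2) = 188.
Step 3: rho = 1 - 6*188 / (10*(10^2 - 1)) = 1 - 1128/990 = -0.139394.
Step 4: Under H0, t = rho * sqrt((n-2)/(1-rho^2)) = -0.3982 ~ t(8).
Step 5: Two-sided p-value from the t-distribution with 8 df = 0.700932.
Step 6: alpha = 0.1. fail to reject H0.

rho = -0.1394, p = 0.700932, fail to reject H0 at alpha = 0.1.


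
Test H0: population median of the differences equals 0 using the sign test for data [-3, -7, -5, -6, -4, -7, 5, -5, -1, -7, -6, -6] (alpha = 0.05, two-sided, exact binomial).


Step 1: Discard zero differences. Original n = 12; n_eff = number of nonzero differences = 12.
Nonzero differences (with sign): -3, -7, -5, -6, -4, -7, +5, -5, -1, -7, -6, -6
Step 2: Count signs: positive = 1, negative = 11.
Step 3: Under H0: P(positive) = 0.5, so the number of positives S ~ Bin(12, 0.5).
Step 4: Two-sided exact p-value = sum of Bin(12,0.5) probabilities at or below the observed probability = 0.006348.
Step 5: alpha = 0.05. reject H0.

n_eff = 12, pos = 1, neg = 11, p = 0.006348, reject H0.


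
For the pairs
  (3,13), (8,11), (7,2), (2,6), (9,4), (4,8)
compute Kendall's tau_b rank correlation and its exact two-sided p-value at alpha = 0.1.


Step 1: Enumerate the 15 unordered pairs (i,j) with i<j and classify each by sign(x_j-x_i) * sign(y_j-y_i).
  (1,2):dx=+5,dy=-2->D; (1,3):dx=+4,dy=-11->D; (1,4):dx=-1,dy=-7->C; (1,5):dx=+6,dy=-9->D
  (1,6):dx=+1,dy=-5->D; (2,3):dx=-1,dy=-9->C; (2,4):dx=-6,dy=-5->C; (2,5):dx=+1,dy=-7->D
  (2,6):dx=-4,dy=-3->C; (3,4):dx=-5,dy=+4->D; (3,5):dx=+2,dy=+2->C; (3,6):dx=-3,dy=+6->D
  (4,5):dx=+7,dy=-2->D; (4,6):dx=+2,dy=+2->C; (5,6):dx=-5,dy=+4->D
Step 2: C = 6, D = 9, total pairs = 15.
Step 3: tau = (C - D)/(n(n-1)/2) = (6 - 9)/15 = -0.200000.
Step 4: Exact two-sided p-value (enumerate n! = 720 permutations of y under H0): p = 0.719444.
Step 5: alpha = 0.1. fail to reject H0.

tau_b = -0.2000 (C=6, D=9), p = 0.719444, fail to reject H0.


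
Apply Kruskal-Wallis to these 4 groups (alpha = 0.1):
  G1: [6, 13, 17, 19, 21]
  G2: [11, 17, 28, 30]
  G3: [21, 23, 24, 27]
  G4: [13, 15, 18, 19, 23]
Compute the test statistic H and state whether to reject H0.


Step 1: Combine all N = 18 observations and assign midranks.
sorted (value, group, rank): (6,G1,1), (11,G2,2), (13,G1,3.5), (13,G4,3.5), (15,G4,5), (17,G1,6.5), (17,G2,6.5), (18,G4,8), (19,G1,9.5), (19,G4,9.5), (21,G1,11.5), (21,G3,11.5), (23,G3,13.5), (23,G4,13.5), (24,G3,15), (27,G3,16), (28,G2,17), (30,G2,18)
Step 2: Sum ranks within each group.
R_1 = 32 (n_1 = 5)
R_2 = 43.5 (n_2 = 4)
R_3 = 56 (n_3 = 4)
R_4 = 39.5 (n_4 = 5)
Step 3: H = 12/(N(N+1)) * sum(R_i^2/n_i) - 3(N+1)
     = 12/(18*19) * (32^2/5 + 43.5^2/4 + 56^2/4 + 39.5^2/5) - 3*19
     = 0.035088 * 1773.91 - 57
     = 5.242544.
Step 4: Ties present; correction factor C = 1 - 30/(18^3 - 18) = 0.994840. Corrected H = 5.242544 / 0.994840 = 5.269735.
Step 5: Under H0, H ~ chi^2(3); p-value = 0.153078.
Step 6: alpha = 0.1. fail to reject H0.

H = 5.2697, df = 3, p = 0.153078, fail to reject H0.


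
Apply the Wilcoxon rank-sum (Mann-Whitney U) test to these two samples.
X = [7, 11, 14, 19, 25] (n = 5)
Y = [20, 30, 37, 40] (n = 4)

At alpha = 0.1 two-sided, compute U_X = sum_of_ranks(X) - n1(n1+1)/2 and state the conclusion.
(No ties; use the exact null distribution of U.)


Step 1: Combine and sort all 9 observations; assign midranks.
sorted (value, group): (7,X), (11,X), (14,X), (19,X), (20,Y), (25,X), (30,Y), (37,Y), (40,Y)
ranks: 7->1, 11->2, 14->3, 19->4, 20->5, 25->6, 30->7, 37->8, 40->9
Step 2: Rank sum for X: R1 = 1 + 2 + 3 + 4 + 6 = 16.
Step 3: U_X = R1 - n1(n1+1)/2 = 16 - 5*6/2 = 16 - 15 = 1.
       U_Y = n1*n2 - U_X = 20 - 1 = 19.
Step 4: No ties, so the exact null distribution of U (based on enumerating the C(9,5) = 126 equally likely rank assignments) gives the two-sided p-value.
Step 5: p-value = 0.031746; compare to alpha = 0.1. reject H0.

U_X = 1, p = 0.031746, reject H0 at alpha = 0.1.


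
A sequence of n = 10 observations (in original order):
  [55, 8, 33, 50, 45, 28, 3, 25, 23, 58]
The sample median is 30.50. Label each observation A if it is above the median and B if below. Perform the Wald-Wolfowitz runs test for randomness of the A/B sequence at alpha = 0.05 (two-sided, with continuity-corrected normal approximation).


Step 1: Compute median = 30.50; label A = above, B = below.
Labels in order: ABAAABBBBA  (n_A = 5, n_B = 5)
Step 2: Count runs R = 5.
Step 3: Under H0 (random ordering), E[R] = 2*n_A*n_B/(n_A+n_B) + 1 = 2*5*5/10 + 1 = 6.0000.
        Var[R] = 2*n_A*n_B*(2*n_A*n_B - n_A - n_B) / ((n_A+n_B)^2 * (n_A+n_B-1)) = 2000/900 = 2.2222.
        SD[R] = 1.4907.
Step 4: Continuity-corrected z = (R + 0.5 - E[R]) / SD[R] = (5 + 0.5 - 6.0000) / 1.4907 = -0.3354.
Step 5: Two-sided p-value via normal approximation = 2*(1 - Phi(|z|)) = 0.737316.
Step 6: alpha = 0.05. fail to reject H0.

R = 5, z = -0.3354, p = 0.737316, fail to reject H0.


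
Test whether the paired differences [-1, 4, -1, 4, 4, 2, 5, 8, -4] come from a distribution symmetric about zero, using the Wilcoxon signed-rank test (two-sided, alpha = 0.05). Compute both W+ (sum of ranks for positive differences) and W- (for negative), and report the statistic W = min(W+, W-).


Step 1: Drop any zero differences (none here) and take |d_i|.
|d| = [1, 4, 1, 4, 4, 2, 5, 8, 4]
Step 2: Midrank |d_i| (ties get averaged ranks).
ranks: |1|->1.5, |4|->5.5, |1|->1.5, |4|->5.5, |4|->5.5, |2|->3, |5|->8, |8|->9, |4|->5.5
Step 3: Attach original signs; sum ranks with positive sign and with negative sign.
W+ = 5.5 + 5.5 + 5.5 + 3 + 8 + 9 = 36.5
W- = 1.5 + 1.5 + 5.5 = 8.5
(Check: W+ + W- = 45 should equal n(n+1)/2 = 45.)
Step 4: Test statistic W = min(W+, W-) = 8.5.
Step 5: Ties in |d|, so use the tie-corrected normal approximation.
        E[W] = n(n+1)/4 = 9*10/4 = 22.5.
        Tie groups: |d|=1 (t=2), |d|=4 (t=4); sum(t^3 - t) = 66.
        Var[W] = n(n+1)(2n+1)/24 - sum(t^3-t)/48 = 1710/24 - 66/48 = 69.875.
        z = (W - E[W]) / sqrt(Var[W]) = (8.5 - 22.5) / 8.3591 = -1.6748.
        Two-sided p = 2*Phi(z) = 0.093970.
Step 6: alpha = 0.05. fail to reject H0.

W+ = 36.5, W- = 8.5, W = min = 8.5, p = 0.093970, fail to reject H0.


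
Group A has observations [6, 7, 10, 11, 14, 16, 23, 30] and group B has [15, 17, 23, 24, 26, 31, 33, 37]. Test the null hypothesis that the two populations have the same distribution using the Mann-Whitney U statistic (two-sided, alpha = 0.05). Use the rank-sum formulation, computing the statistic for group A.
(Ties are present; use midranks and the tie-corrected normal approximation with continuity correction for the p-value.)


Step 1: Combine and sort all 16 observations; assign midranks.
sorted (value, group): (6,X), (7,X), (10,X), (11,X), (14,X), (15,Y), (16,X), (17,Y), (23,X), (23,Y), (24,Y), (26,Y), (30,X), (31,Y), (33,Y), (37,Y)
ranks: 6->1, 7->2, 10->3, 11->4, 14->5, 15->6, 16->7, 17->8, 23->9.5, 23->9.5, 24->11, 26->12, 30->13, 31->14, 33->15, 37->16
Step 2: Rank sum for X: R1 = 1 + 2 + 3 + 4 + 5 + 7 + 9.5 + 13 = 44.5.
Step 3: U_X = R1 - n1(n1+1)/2 = 44.5 - 8*9/2 = 44.5 - 36 = 8.5.
       U_Y = n1*n2 - U_X = 64 - 8.5 = 55.5.
Step 4: Ties are present, so use the tie-corrected normal approximation (with continuity correction) for the p-value.
Step 5: p-value = 0.015638; compare to alpha = 0.05. reject H0.

U_X = 8.5, p = 0.015638, reject H0 at alpha = 0.05.


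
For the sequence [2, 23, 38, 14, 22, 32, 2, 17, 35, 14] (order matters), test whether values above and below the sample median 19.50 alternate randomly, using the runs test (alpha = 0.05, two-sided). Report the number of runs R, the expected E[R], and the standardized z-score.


Step 1: Compute median = 19.50; label A = above, B = below.
Labels in order: BAABAABBAB  (n_A = 5, n_B = 5)
Step 2: Count runs R = 7.
Step 3: Under H0 (random ordering), E[R] = 2*n_A*n_B/(n_A+n_B) + 1 = 2*5*5/10 + 1 = 6.0000.
        Var[R] = 2*n_A*n_B*(2*n_A*n_B - n_A - n_B) / ((n_A+n_B)^2 * (n_A+n_B-1)) = 2000/900 = 2.2222.
        SD[R] = 1.4907.
Step 4: Continuity-corrected z = (R - 0.5 - E[R]) / SD[R] = (7 - 0.5 - 6.0000) / 1.4907 = 0.3354.
Step 5: Two-sided p-value via normal approximation = 2*(1 - Phi(|z|)) = 0.737316.
Step 6: alpha = 0.05. fail to reject H0.

R = 7, z = 0.3354, p = 0.737316, fail to reject H0.


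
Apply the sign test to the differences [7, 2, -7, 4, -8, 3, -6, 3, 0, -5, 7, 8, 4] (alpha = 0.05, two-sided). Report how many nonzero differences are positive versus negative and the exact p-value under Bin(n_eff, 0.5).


Step 1: Discard zero differences. Original n = 13; n_eff = number of nonzero differences = 12.
Nonzero differences (with sign): +7, +2, -7, +4, -8, +3, -6, +3, -5, +7, +8, +4
Step 2: Count signs: positive = 8, negative = 4.
Step 3: Under H0: P(positive) = 0.5, so the number of positives S ~ Bin(12, 0.5).
Step 4: Two-sided exact p-value = sum of Bin(12,0.5) probabilities at or below the observed probability = 0.387695.
Step 5: alpha = 0.05. fail to reject H0.

n_eff = 12, pos = 8, neg = 4, p = 0.387695, fail to reject H0.


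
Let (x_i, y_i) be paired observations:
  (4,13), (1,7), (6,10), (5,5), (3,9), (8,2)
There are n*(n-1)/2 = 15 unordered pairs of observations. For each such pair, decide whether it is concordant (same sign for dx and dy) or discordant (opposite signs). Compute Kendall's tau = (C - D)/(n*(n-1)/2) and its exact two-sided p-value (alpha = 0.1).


Step 1: Enumerate the 15 unordered pairs (i,j) with i<j and classify each by sign(x_j-x_i) * sign(y_j-y_i).
  (1,2):dx=-3,dy=-6->C; (1,3):dx=+2,dy=-3->D; (1,4):dx=+1,dy=-8->D; (1,5):dx=-1,dy=-4->C
  (1,6):dx=+4,dy=-11->D; (2,3):dx=+5,dy=+3->C; (2,4):dx=+4,dy=-2->D; (2,5):dx=+2,dy=+2->C
  (2,6):dx=+7,dy=-5->D; (3,4):dx=-1,dy=-5->C; (3,5):dx=-3,dy=-1->C; (3,6):dx=+2,dy=-8->D
  (4,5):dx=-2,dy=+4->D; (4,6):dx=+3,dy=-3->D; (5,6):dx=+5,dy=-7->D
Step 2: C = 6, D = 9, total pairs = 15.
Step 3: tau = (C - D)/(n(n-1)/2) = (6 - 9)/15 = -0.200000.
Step 4: Exact two-sided p-value (enumerate n! = 720 permutations of y under H0): p = 0.719444.
Step 5: alpha = 0.1. fail to reject H0.

tau_b = -0.2000 (C=6, D=9), p = 0.719444, fail to reject H0.


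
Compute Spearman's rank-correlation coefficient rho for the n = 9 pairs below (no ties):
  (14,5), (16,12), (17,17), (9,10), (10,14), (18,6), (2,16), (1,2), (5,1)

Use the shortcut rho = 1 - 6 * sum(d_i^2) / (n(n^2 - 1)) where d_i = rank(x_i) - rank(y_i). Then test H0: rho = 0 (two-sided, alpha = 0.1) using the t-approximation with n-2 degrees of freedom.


Step 1: Rank x and y separately (midranks; no ties here).
rank(x): 14->6, 16->7, 17->8, 9->4, 10->5, 18->9, 2->2, 1->1, 5->3
rank(y): 5->3, 12->6, 17->9, 10->5, 14->7, 6->4, 16->8, 2->2, 1->1
Step 2: d_i = R_x(i) - R_y(i); compute d_i^2.
  (6-3)^2=9, (7-6)^2=1, (8-9)^2=1, (4-5)^2=1, (5-7)^2=4, (9-4)^2=25, (2-8)^2=36, (1-2)^2=1, (3-1)^2=4
sum(d^2) = 82.
Step 3: rho = 1 - 6*82 / (9*(9^2 - 1)) = 1 - 492/720 = 0.316667.
Step 4: Under H0, t = rho * sqrt((n-2)/(1-rho^2)) = 0.8833 ~ t(7).
Step 5: Two-sided p-value from the t-distribution with 7 df = 0.406397.
Step 6: alpha = 0.1. fail to reject H0.

rho = 0.3167, p = 0.406397, fail to reject H0 at alpha = 0.1.


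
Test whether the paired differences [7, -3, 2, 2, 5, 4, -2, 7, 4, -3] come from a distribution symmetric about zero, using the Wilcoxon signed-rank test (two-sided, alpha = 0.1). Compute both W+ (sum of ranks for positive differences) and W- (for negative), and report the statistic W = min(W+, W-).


Step 1: Drop any zero differences (none here) and take |d_i|.
|d| = [7, 3, 2, 2, 5, 4, 2, 7, 4, 3]
Step 2: Midrank |d_i| (ties get averaged ranks).
ranks: |7|->9.5, |3|->4.5, |2|->2, |2|->2, |5|->8, |4|->6.5, |2|->2, |7|->9.5, |4|->6.5, |3|->4.5
Step 3: Attach original signs; sum ranks with positive sign and with negative sign.
W+ = 9.5 + 2 + 2 + 8 + 6.5 + 9.5 + 6.5 = 44
W- = 4.5 + 2 + 4.5 = 11
(Check: W+ + W- = 55 should equal n(n+1)/2 = 55.)
Step 4: Test statistic W = min(W+, W-) = 11.
Step 5: Ties in |d|, so use the tie-corrected normal approximation.
        E[W] = n(n+1)/4 = 10*11/4 = 27.5.
        Tie groups: |d|=2 (t=3), |d|=3 (t=2), |d|=4 (t=2), |d|=7 (t=2); sum(t^3 - t) = 42.
        Var[W] = n(n+1)(2n+1)/24 - sum(t^3-t)/48 = 2310/24 - 42/48 = 95.375.
        z = (W - E[W]) / sqrt(Var[W]) = (11 - 27.5) / 9.7660 = -1.6895.
        Two-sided p = 2*Phi(z) = 0.091117.
Step 6: alpha = 0.1. reject H0.

W+ = 44, W- = 11, W = min = 11, p = 0.091117, reject H0.


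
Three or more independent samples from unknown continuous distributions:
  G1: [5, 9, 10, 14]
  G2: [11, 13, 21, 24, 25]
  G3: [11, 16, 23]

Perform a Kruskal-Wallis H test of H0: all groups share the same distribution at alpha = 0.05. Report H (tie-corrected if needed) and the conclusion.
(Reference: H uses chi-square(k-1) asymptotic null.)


Step 1: Combine all N = 12 observations and assign midranks.
sorted (value, group, rank): (5,G1,1), (9,G1,2), (10,G1,3), (11,G2,4.5), (11,G3,4.5), (13,G2,6), (14,G1,7), (16,G3,8), (21,G2,9), (23,G3,10), (24,G2,11), (25,G2,12)
Step 2: Sum ranks within each group.
R_1 = 13 (n_1 = 4)
R_2 = 42.5 (n_2 = 5)
R_3 = 22.5 (n_3 = 3)
Step 3: H = 12/(N(N+1)) * sum(R_i^2/n_i) - 3(N+1)
     = 12/(12*13) * (13^2/4 + 42.5^2/5 + 22.5^2/3) - 3*13
     = 0.076923 * 572.25 - 39
     = 5.019231.
Step 4: Ties present; correction factor C = 1 - 6/(12^3 - 12) = 0.996503. Corrected H = 5.019231 / 0.996503 = 5.036842.
Step 5: Under H0, H ~ chi^2(2); p-value = 0.080587.
Step 6: alpha = 0.05. fail to reject H0.

H = 5.0368, df = 2, p = 0.080587, fail to reject H0.


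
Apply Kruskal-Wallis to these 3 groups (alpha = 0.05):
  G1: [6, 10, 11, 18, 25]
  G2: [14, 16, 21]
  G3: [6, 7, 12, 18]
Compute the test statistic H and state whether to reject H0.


Step 1: Combine all N = 12 observations and assign midranks.
sorted (value, group, rank): (6,G1,1.5), (6,G3,1.5), (7,G3,3), (10,G1,4), (11,G1,5), (12,G3,6), (14,G2,7), (16,G2,8), (18,G1,9.5), (18,G3,9.5), (21,G2,11), (25,G1,12)
Step 2: Sum ranks within each group.
R_1 = 32 (n_1 = 5)
R_2 = 26 (n_2 = 3)
R_3 = 20 (n_3 = 4)
Step 3: H = 12/(N(N+1)) * sum(R_i^2/n_i) - 3(N+1)
     = 12/(12*13) * (32^2/5 + 26^2/3 + 20^2/4) - 3*13
     = 0.076923 * 530.133 - 39
     = 1.779487.
Step 4: Ties present; correction factor C = 1 - 12/(12^3 - 12) = 0.993007. Corrected H = 1.779487 / 0.993007 = 1.792019.
Step 5: Under H0, H ~ chi^2(2); p-value = 0.408195.
Step 6: alpha = 0.05. fail to reject H0.

H = 1.7920, df = 2, p = 0.408195, fail to reject H0.


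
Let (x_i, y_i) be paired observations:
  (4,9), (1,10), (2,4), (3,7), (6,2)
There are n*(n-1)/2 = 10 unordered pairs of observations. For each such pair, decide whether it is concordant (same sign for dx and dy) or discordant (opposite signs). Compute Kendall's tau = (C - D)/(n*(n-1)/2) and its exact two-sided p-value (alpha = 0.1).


Step 1: Enumerate the 10 unordered pairs (i,j) with i<j and classify each by sign(x_j-x_i) * sign(y_j-y_i).
  (1,2):dx=-3,dy=+1->D; (1,3):dx=-2,dy=-5->C; (1,4):dx=-1,dy=-2->C; (1,5):dx=+2,dy=-7->D
  (2,3):dx=+1,dy=-6->D; (2,4):dx=+2,dy=-3->D; (2,5):dx=+5,dy=-8->D; (3,4):dx=+1,dy=+3->C
  (3,5):dx=+4,dy=-2->D; (4,5):dx=+3,dy=-5->D
Step 2: C = 3, D = 7, total pairs = 10.
Step 3: tau = (C - D)/(n(n-1)/2) = (3 - 7)/10 = -0.400000.
Step 4: Exact two-sided p-value (enumerate n! = 120 permutations of y under H0): p = 0.483333.
Step 5: alpha = 0.1. fail to reject H0.

tau_b = -0.4000 (C=3, D=7), p = 0.483333, fail to reject H0.


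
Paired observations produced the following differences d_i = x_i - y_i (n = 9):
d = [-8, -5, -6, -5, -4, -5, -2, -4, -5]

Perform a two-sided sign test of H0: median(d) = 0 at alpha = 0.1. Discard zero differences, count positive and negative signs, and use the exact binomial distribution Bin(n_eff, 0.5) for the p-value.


Step 1: Discard zero differences. Original n = 9; n_eff = number of nonzero differences = 9.
Nonzero differences (with sign): -8, -5, -6, -5, -4, -5, -2, -4, -5
Step 2: Count signs: positive = 0, negative = 9.
Step 3: Under H0: P(positive) = 0.5, so the number of positives S ~ Bin(9, 0.5).
Step 4: Two-sided exact p-value = sum of Bin(9,0.5) probabilities at or below the observed probability = 0.003906.
Step 5: alpha = 0.1. reject H0.

n_eff = 9, pos = 0, neg = 9, p = 0.003906, reject H0.


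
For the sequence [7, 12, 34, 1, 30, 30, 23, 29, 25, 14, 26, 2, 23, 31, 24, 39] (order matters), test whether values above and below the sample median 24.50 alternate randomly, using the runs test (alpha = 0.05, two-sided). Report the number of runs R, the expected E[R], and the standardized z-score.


Step 1: Compute median = 24.50; label A = above, B = below.
Labels in order: BBABAABAABABBABA  (n_A = 8, n_B = 8)
Step 2: Count runs R = 12.
Step 3: Under H0 (random ordering), E[R] = 2*n_A*n_B/(n_A+n_B) + 1 = 2*8*8/16 + 1 = 9.0000.
        Var[R] = 2*n_A*n_B*(2*n_A*n_B - n_A - n_B) / ((n_A+n_B)^2 * (n_A+n_B-1)) = 14336/3840 = 3.7333.
        SD[R] = 1.9322.
Step 4: Continuity-corrected z = (R - 0.5 - E[R]) / SD[R] = (12 - 0.5 - 9.0000) / 1.9322 = 1.2939.
Step 5: Two-sided p-value via normal approximation = 2*(1 - Phi(|z|)) = 0.195709.
Step 6: alpha = 0.05. fail to reject H0.

R = 12, z = 1.2939, p = 0.195709, fail to reject H0.


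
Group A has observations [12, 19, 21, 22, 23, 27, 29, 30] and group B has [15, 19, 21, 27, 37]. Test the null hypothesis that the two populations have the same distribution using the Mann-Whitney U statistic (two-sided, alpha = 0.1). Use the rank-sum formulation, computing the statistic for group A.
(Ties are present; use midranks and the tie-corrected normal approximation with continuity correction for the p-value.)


Step 1: Combine and sort all 13 observations; assign midranks.
sorted (value, group): (12,X), (15,Y), (19,X), (19,Y), (21,X), (21,Y), (22,X), (23,X), (27,X), (27,Y), (29,X), (30,X), (37,Y)
ranks: 12->1, 15->2, 19->3.5, 19->3.5, 21->5.5, 21->5.5, 22->7, 23->8, 27->9.5, 27->9.5, 29->11, 30->12, 37->13
Step 2: Rank sum for X: R1 = 1 + 3.5 + 5.5 + 7 + 8 + 9.5 + 11 + 12 = 57.5.
Step 3: U_X = R1 - n1(n1+1)/2 = 57.5 - 8*9/2 = 57.5 - 36 = 21.5.
       U_Y = n1*n2 - U_X = 40 - 21.5 = 18.5.
Step 4: Ties are present, so use the tie-corrected normal approximation (with continuity correction) for the p-value.
Step 5: p-value = 0.883138; compare to alpha = 0.1. fail to reject H0.

U_X = 21.5, p = 0.883138, fail to reject H0 at alpha = 0.1.


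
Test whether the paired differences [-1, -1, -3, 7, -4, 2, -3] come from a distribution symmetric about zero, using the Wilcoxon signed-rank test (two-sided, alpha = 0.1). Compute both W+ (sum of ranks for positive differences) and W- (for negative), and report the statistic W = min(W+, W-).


Step 1: Drop any zero differences (none here) and take |d_i|.
|d| = [1, 1, 3, 7, 4, 2, 3]
Step 2: Midrank |d_i| (ties get averaged ranks).
ranks: |1|->1.5, |1|->1.5, |3|->4.5, |7|->7, |4|->6, |2|->3, |3|->4.5
Step 3: Attach original signs; sum ranks with positive sign and with negative sign.
W+ = 7 + 3 = 10
W- = 1.5 + 1.5 + 4.5 + 6 + 4.5 = 18
(Check: W+ + W- = 28 should equal n(n+1)/2 = 28.)
Step 4: Test statistic W = min(W+, W-) = 10.
Step 5: Ties in |d|, so use the tie-corrected normal approximation.
        E[W] = n(n+1)/4 = 7*8/4 = 14.
        Tie groups: |d|=1 (t=2), |d|=3 (t=2); sum(t^3 - t) = 12.
        Var[W] = n(n+1)(2n+1)/24 - sum(t^3-t)/48 = 840/24 - 12/48 = 34.75.
        z = (W - E[W]) / sqrt(Var[W]) = (10 - 14) / 5.8949 = -0.6786.
        Two-sided p = 2*Phi(z) = 0.497422.
Step 6: alpha = 0.1. fail to reject H0.

W+ = 10, W- = 18, W = min = 10, p = 0.497422, fail to reject H0.


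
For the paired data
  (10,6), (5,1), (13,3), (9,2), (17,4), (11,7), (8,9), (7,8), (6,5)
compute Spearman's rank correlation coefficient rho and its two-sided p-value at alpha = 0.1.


Step 1: Rank x and y separately (midranks; no ties here).
rank(x): 10->6, 5->1, 13->8, 9->5, 17->9, 11->7, 8->4, 7->3, 6->2
rank(y): 6->6, 1->1, 3->3, 2->2, 4->4, 7->7, 9->9, 8->8, 5->5
Step 2: d_i = R_x(i) - R_y(i); compute d_i^2.
  (6-6)^2=0, (1-1)^2=0, (8-3)^2=25, (5-2)^2=9, (9-4)^2=25, (7-7)^2=0, (4-9)^2=25, (3-8)^2=25, (2-5)^2=9
sum(d^2) = 118.
Step 3: rho = 1 - 6*118 / (9*(9^2 - 1)) = 1 - 708/720 = 0.016667.
Step 4: Under H0, t = rho * sqrt((n-2)/(1-rho^2)) = 0.0441 ~ t(7).
Step 5: Two-sided p-value from the t-distribution with 7 df = 0.966055.
Step 6: alpha = 0.1. fail to reject H0.

rho = 0.0167, p = 0.966055, fail to reject H0 at alpha = 0.1.


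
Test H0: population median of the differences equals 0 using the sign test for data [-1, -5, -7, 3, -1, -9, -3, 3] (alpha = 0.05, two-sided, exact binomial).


Step 1: Discard zero differences. Original n = 8; n_eff = number of nonzero differences = 8.
Nonzero differences (with sign): -1, -5, -7, +3, -1, -9, -3, +3
Step 2: Count signs: positive = 2, negative = 6.
Step 3: Under H0: P(positive) = 0.5, so the number of positives S ~ Bin(8, 0.5).
Step 4: Two-sided exact p-value = sum of Bin(8,0.5) probabilities at or below the observed probability = 0.289062.
Step 5: alpha = 0.05. fail to reject H0.

n_eff = 8, pos = 2, neg = 6, p = 0.289062, fail to reject H0.


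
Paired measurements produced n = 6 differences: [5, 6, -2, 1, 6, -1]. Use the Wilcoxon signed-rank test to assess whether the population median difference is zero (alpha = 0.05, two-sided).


Step 1: Drop any zero differences (none here) and take |d_i|.
|d| = [5, 6, 2, 1, 6, 1]
Step 2: Midrank |d_i| (ties get averaged ranks).
ranks: |5|->4, |6|->5.5, |2|->3, |1|->1.5, |6|->5.5, |1|->1.5
Step 3: Attach original signs; sum ranks with positive sign and with negative sign.
W+ = 4 + 5.5 + 1.5 + 5.5 = 16.5
W- = 3 + 1.5 = 4.5
(Check: W+ + W- = 21 should equal n(n+1)/2 = 21.)
Step 4: Test statistic W = min(W+, W-) = 4.5.
Step 5: Ties in |d|, so use the tie-corrected normal approximation.
        E[W] = n(n+1)/4 = 6*7/4 = 10.5.
        Tie groups: |d|=1 (t=2), |d|=6 (t=2); sum(t^3 - t) = 12.
        Var[W] = n(n+1)(2n+1)/24 - sum(t^3-t)/48 = 546/24 - 12/48 = 22.5.
        z = (W - E[W]) / sqrt(Var[W]) = (4.5 - 10.5) / 4.7434 = -1.2649.
        Two-sided p = 2*Phi(z) = 0.205903.
Step 6: alpha = 0.05. fail to reject H0.

W+ = 16.5, W- = 4.5, W = min = 4.5, p = 0.205903, fail to reject H0.


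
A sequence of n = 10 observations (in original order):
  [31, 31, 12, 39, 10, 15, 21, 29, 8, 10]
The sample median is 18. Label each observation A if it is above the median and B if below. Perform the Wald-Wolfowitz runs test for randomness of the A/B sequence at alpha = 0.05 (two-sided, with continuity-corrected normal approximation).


Step 1: Compute median = 18; label A = above, B = below.
Labels in order: AABABBAABB  (n_A = 5, n_B = 5)
Step 2: Count runs R = 6.
Step 3: Under H0 (random ordering), E[R] = 2*n_A*n_B/(n_A+n_B) + 1 = 2*5*5/10 + 1 = 6.0000.
        Var[R] = 2*n_A*n_B*(2*n_A*n_B - n_A - n_B) / ((n_A+n_B)^2 * (n_A+n_B-1)) = 2000/900 = 2.2222.
        SD[R] = 1.4907.
Step 4: R = E[R], so z = 0 with no continuity correction.
Step 5: Two-sided p-value via normal approximation = 2*(1 - Phi(|z|)) = 1.000000.
Step 6: alpha = 0.05. fail to reject H0.

R = 6, z = 0.0000, p = 1.000000, fail to reject H0.
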